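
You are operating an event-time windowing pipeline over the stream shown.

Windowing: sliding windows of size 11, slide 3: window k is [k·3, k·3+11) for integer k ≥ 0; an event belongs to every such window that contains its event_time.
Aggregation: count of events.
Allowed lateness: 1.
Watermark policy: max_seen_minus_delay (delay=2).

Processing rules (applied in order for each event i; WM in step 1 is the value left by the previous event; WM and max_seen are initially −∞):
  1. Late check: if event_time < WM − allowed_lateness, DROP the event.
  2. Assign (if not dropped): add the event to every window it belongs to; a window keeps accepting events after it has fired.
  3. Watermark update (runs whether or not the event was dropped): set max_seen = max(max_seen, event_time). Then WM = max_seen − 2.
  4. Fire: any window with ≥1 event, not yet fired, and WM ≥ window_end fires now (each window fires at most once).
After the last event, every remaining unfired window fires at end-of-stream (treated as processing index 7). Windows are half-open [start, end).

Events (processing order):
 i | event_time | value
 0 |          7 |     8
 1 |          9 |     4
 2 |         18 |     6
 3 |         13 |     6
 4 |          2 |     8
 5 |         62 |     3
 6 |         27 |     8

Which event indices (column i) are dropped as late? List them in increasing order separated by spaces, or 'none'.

i=0 t=7 v=8: → [6,17),[3,14),[0,11); WM=5
i=1 t=9 v=4: → [9,20),[6,17),[3,14),[0,11); WM=7
i=2 t=18 v=6: → [18,29),[15,26),[12,23),[9,20); WM=16; [0,11) fires=2 [3,14) fires=2
i=3 t=13 v=6: DROP (t<16-1); WM=16
i=4 t=2 v=8: DROP (t<16-1); WM=16
i=5 t=62 v=3: → [60,71),[57,68),[54,65); WM=60; [6,17) fires=2 [9,20) fires=2 [12,23) fires=1 [15,26) fires=1 [18,29) fires=1
i=6 t=27 v=8: DROP (t<60-1); WM=60

3 4 6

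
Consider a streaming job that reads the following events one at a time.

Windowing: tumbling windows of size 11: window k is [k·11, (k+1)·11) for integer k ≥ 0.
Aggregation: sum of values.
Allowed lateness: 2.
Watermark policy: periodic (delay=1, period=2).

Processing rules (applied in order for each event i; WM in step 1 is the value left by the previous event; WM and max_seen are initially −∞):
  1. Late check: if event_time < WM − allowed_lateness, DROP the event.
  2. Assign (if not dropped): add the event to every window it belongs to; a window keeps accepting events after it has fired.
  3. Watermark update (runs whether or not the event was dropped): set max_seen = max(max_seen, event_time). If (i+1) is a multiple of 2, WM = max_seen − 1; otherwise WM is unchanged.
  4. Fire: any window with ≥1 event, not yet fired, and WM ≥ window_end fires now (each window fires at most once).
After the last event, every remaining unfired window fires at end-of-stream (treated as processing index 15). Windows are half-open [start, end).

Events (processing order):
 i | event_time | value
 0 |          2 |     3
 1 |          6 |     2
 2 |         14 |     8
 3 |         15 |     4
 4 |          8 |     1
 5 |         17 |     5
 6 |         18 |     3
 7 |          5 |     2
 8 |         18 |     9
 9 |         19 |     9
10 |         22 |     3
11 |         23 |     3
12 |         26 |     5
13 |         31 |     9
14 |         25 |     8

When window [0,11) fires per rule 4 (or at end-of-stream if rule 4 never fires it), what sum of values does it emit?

i=0 t=2 v=3: → [0,11); WM=−∞
i=1 t=6 v=2: → [0,11); WM=5
i=2 t=14 v=8: → [11,22); WM=5
i=3 t=15 v=4: → [11,22); WM=14; [0,11) fires=5
i=4 t=8 v=1: DROP (t<14-2); WM=14
i=5 t=17 v=5: → [11,22); WM=16
i=6 t=18 v=3: → [11,22); WM=16
i=7 t=5 v=2: DROP (t<16-2); WM=17
i=8 t=18 v=9: → [11,22); WM=17
i=9 t=19 v=9: → [11,22); WM=18
i=10 t=22 v=3: → [22,33); WM=18
i=11 t=23 v=3: → [22,33); WM=22; [11,22) fires=38
i=12 t=26 v=5: → [22,33); WM=22
i=13 t=31 v=9: → [22,33); WM=30
i=14 t=25 v=8: DROP (t<30-2); WM=30

5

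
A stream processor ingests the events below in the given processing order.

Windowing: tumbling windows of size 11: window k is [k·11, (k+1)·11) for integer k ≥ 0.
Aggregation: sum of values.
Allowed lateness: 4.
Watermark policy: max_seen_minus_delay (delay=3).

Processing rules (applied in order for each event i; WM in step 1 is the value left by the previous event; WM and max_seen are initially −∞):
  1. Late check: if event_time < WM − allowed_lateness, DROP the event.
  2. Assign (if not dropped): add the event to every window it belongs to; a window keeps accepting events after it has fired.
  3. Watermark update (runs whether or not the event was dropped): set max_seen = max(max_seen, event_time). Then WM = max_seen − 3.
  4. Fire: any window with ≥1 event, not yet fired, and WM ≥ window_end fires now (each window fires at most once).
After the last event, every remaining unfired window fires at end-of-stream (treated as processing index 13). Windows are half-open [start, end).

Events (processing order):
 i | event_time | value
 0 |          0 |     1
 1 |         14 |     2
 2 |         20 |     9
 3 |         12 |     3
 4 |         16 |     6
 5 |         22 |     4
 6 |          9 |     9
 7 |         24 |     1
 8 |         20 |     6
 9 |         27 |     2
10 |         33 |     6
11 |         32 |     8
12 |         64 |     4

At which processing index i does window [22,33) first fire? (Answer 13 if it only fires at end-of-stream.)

12

i=0 t=0 v=1: → [0,11); WM=-3
i=1 t=14 v=2: → [11,22); WM=11; [0,11) fires=1
i=2 t=20 v=9: → [11,22); WM=17
i=3 t=12 v=3: DROP (t<17-4); WM=17
i=4 t=16 v=6: → [11,22); WM=17
i=5 t=22 v=4: → [22,33); WM=19
i=6 t=9 v=9: DROP (t<19-4); WM=19
i=7 t=24 v=1: → [22,33); WM=21
i=8 t=20 v=6: → [11,22); WM=21
i=9 t=27 v=2: → [22,33); WM=24; [11,22) fires=23
i=10 t=33 v=6: → [33,44); WM=30
i=11 t=32 v=8: → [22,33); WM=30
i=12 t=64 v=4: → [55,66); WM=61; [22,33) fires=15 [33,44) fires=6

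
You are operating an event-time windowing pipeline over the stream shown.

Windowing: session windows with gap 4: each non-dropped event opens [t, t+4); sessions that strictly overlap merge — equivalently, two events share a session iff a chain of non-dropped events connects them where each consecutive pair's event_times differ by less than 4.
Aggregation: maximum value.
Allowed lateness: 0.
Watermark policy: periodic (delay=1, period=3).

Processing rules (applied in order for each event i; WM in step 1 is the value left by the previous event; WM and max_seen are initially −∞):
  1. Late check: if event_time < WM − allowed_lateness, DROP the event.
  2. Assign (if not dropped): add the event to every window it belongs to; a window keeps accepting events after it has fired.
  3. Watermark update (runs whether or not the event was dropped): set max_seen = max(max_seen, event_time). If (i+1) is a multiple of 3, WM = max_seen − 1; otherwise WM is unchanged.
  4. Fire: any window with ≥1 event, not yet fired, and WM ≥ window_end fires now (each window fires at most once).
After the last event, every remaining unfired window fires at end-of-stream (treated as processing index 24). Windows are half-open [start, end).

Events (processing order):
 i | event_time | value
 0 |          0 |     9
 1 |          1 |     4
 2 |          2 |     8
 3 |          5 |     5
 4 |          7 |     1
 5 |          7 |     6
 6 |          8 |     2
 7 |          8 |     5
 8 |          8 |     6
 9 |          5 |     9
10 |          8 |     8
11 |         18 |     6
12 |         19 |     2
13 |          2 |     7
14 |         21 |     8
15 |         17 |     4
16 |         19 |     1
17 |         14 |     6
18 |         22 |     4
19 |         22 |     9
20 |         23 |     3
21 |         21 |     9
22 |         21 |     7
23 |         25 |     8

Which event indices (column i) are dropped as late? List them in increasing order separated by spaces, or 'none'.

9 13 15 16 17 21 22

i=0 t=0 v=9: → [0,4); WM=−∞
i=1 t=1 v=4: → [0,5); WM=−∞
i=2 t=2 v=8: → [0,6); WM=1
i=3 t=5 v=5: → [0,9); WM=1
i=4 t=7 v=1: → [0,11); WM=1
i=5 t=7 v=6: → [0,11); WM=6
i=6 t=8 v=2: → [0,12); WM=6
i=7 t=8 v=5: → [0,12); WM=6
i=8 t=8 v=6: → [0,12); WM=7
i=9 t=5 v=9: DROP (t<7-0); WM=7
i=10 t=8 v=8: → [0,12); WM=7
i=11 t=18 v=6: → [18,22); WM=17
i=12 t=19 v=2: → [18,23); WM=17
i=13 t=2 v=7: DROP (t<17-0); WM=17
i=14 t=21 v=8: → [18,25); WM=20
i=15 t=17 v=4: DROP (t<20-0); WM=20
i=16 t=19 v=1: DROP (t<20-0); WM=20
i=17 t=14 v=6: DROP (t<20-0); WM=20
i=18 t=22 v=4: → [18,26); WM=20
i=19 t=22 v=9: → [18,26); WM=20
i=20 t=23 v=3: → [18,27); WM=22
i=21 t=21 v=9: DROP (t<22-0); WM=22
i=22 t=21 v=7: DROP (t<22-0); WM=22
i=23 t=25 v=8: → [18,29); WM=24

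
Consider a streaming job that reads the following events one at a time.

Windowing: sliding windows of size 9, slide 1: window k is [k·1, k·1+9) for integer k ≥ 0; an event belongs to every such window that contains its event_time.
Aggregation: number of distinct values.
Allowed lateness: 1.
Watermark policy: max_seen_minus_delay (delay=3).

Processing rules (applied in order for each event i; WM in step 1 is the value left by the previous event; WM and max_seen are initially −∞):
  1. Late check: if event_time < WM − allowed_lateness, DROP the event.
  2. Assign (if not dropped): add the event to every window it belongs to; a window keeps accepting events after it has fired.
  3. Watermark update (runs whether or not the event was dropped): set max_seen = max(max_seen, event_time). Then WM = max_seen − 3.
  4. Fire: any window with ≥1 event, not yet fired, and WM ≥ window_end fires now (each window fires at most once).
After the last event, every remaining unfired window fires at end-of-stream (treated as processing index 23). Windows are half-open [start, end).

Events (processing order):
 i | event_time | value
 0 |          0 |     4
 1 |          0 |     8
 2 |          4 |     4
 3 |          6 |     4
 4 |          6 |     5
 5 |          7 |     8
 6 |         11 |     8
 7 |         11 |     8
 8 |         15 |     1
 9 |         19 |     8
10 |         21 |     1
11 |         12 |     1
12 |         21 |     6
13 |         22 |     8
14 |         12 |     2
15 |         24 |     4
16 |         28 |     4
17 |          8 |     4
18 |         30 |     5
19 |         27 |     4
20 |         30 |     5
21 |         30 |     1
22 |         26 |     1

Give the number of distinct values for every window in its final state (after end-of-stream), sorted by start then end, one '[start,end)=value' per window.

[0,9)=3 [1,10)=3 [2,11)=3 [3,12)=3 [4,13)=3 [5,14)=3 [6,15)=3 [7,16)=2 [8,17)=2 [9,18)=2 [10,19)=2 [11,20)=2 [12,21)=2 [13,22)=3 [14,23)=3 [15,24)=3 [16,25)=4 [17,26)=4 [18,27)=4 [19,28)=4 [20,29)=4 [21,30)=4 [22,31)=4 [23,32)=3 [24,33)=3 [25,34)=3 [26,35)=3 [27,36)=3 [28,37)=3 [29,38)=2 [30,39)=2

i=0 t=0 v=4: → [0,9); WM=-3
i=1 t=0 v=8: → [0,9); WM=-3
i=2 t=4 v=4: → [4,13),[3,12),[2,11),[1,10),[0,9); WM=1
i=3 t=6 v=4: → [6,15),[5,14),[4,13),[3,12),[2,11),[1,10),[0,9); WM=3
i=4 t=6 v=5: → [6,15),[5,14),[4,13),[3,12),[2,11),[1,10),[0,9); WM=3
i=5 t=7 v=8: → [7,16),[6,15),[5,14),[4,13),[3,12),[2,11),[1,10),[0,9); WM=4
i=6 t=11 v=8: → [11,20),[10,19),[9,18),[8,17),[7,16),[6,15),[5,14),[4,13),[3,12); WM=8
i=7 t=11 v=8: → [11,20),[10,19),[9,18),[8,17),[7,16),[6,15),[5,14),[4,13),[3,12); WM=8
i=8 t=15 v=1: → [15,24),[14,23),[13,22),[12,21),[11,20),[10,19),[9,18),[8,17),[7,16); WM=12; [0,9) fires=3 [1,10) fires=3 [2,11) fires=3 [3,12) fires=3
i=9 t=19 v=8: → [19,28),[18,27),[17,26),[16,25),[15,24),[14,23),[13,22),[12,21),[11,20); WM=16; [4,13) fires=3 [5,14) fires=3 [6,15) fires=3 [7,16) fires=2
i=10 t=21 v=1: → [21,30),[20,29),[19,28),[18,27),[17,26),[16,25),[15,24),[14,23),[13,22); WM=18; [8,17) fires=2 [9,18) fires=2
i=11 t=12 v=1: DROP (t<18-1); WM=18
i=12 t=21 v=6: → [21,30),[20,29),[19,28),[18,27),[17,26),[16,25),[15,24),[14,23),[13,22); WM=18
i=13 t=22 v=8: → [22,31),[21,30),[20,29),[19,28),[18,27),[17,26),[16,25),[15,24),[14,23); WM=19; [10,19) fires=2
i=14 t=12 v=2: DROP (t<19-1); WM=19
i=15 t=24 v=4: → [24,33),[23,32),[22,31),[21,30),[20,29),[19,28),[18,27),[17,26),[16,25); WM=21; [11,20) fires=2 [12,21) fires=2
i=16 t=28 v=4: → [28,37),[27,36),[26,35),[25,34),[24,33),[23,32),[22,31),[21,30),[20,29); WM=25; [13,22) fires=3 [14,23) fires=3 [15,24) fires=3 [16,25) fires=4
i=17 t=8 v=4: DROP (t<25-1); WM=25
i=18 t=30 v=5: → [30,39),[29,38),[28,37),[27,36),[26,35),[25,34),[24,33),[23,32),[22,31); WM=27; [17,26) fires=4 [18,27) fires=4
i=19 t=27 v=4: → [27,36),[26,35),[25,34),[24,33),[23,32),[22,31),[21,30),[20,29),[19,28); WM=27
i=20 t=30 v=5: → [30,39),[29,38),[28,37),[27,36),[26,35),[25,34),[24,33),[23,32),[22,31); WM=27
i=21 t=30 v=1: → [30,39),[29,38),[28,37),[27,36),[26,35),[25,34),[24,33),[23,32),[22,31); WM=27
i=22 t=26 v=1: → [26,35),[25,34),[24,33),[23,32),[22,31),[21,30),[20,29),[19,28),[18,27); WM=27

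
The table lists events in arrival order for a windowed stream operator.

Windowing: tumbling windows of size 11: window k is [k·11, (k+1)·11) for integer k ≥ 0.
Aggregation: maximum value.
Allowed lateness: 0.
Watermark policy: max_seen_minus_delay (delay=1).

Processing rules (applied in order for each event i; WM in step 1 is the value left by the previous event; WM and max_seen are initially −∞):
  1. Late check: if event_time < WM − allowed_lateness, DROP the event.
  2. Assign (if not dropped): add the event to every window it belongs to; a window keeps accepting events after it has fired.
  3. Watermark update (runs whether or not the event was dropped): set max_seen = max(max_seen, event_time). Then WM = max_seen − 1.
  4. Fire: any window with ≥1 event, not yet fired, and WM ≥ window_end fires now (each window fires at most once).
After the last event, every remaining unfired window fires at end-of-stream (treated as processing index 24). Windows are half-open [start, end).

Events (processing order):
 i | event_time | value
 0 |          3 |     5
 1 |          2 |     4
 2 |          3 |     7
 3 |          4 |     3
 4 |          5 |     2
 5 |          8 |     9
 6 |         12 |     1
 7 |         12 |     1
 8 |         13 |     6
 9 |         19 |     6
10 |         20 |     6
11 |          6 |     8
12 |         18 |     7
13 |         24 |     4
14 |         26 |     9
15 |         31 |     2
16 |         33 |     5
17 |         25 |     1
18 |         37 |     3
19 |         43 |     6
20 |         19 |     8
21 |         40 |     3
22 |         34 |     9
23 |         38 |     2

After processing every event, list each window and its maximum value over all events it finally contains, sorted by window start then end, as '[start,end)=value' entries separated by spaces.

[0,11)=9 [11,22)=6 [22,33)=9 [33,44)=6

i=0 t=3 v=5: → [0,11); WM=2
i=1 t=2 v=4: → [0,11); WM=2
i=2 t=3 v=7: → [0,11); WM=2
i=3 t=4 v=3: → [0,11); WM=3
i=4 t=5 v=2: → [0,11); WM=4
i=5 t=8 v=9: → [0,11); WM=7
i=6 t=12 v=1: → [11,22); WM=11; [0,11) fires=9
i=7 t=12 v=1: → [11,22); WM=11
i=8 t=13 v=6: → [11,22); WM=12
i=9 t=19 v=6: → [11,22); WM=18
i=10 t=20 v=6: → [11,22); WM=19
i=11 t=6 v=8: DROP (t<19-0); WM=19
i=12 t=18 v=7: DROP (t<19-0); WM=19
i=13 t=24 v=4: → [22,33); WM=23; [11,22) fires=6
i=14 t=26 v=9: → [22,33); WM=25
i=15 t=31 v=2: → [22,33); WM=30
i=16 t=33 v=5: → [33,44); WM=32
i=17 t=25 v=1: DROP (t<32-0); WM=32
i=18 t=37 v=3: → [33,44); WM=36; [22,33) fires=9
i=19 t=43 v=6: → [33,44); WM=42
i=20 t=19 v=8: DROP (t<42-0); WM=42
i=21 t=40 v=3: DROP (t<42-0); WM=42
i=22 t=34 v=9: DROP (t<42-0); WM=42
i=23 t=38 v=2: DROP (t<42-0); WM=42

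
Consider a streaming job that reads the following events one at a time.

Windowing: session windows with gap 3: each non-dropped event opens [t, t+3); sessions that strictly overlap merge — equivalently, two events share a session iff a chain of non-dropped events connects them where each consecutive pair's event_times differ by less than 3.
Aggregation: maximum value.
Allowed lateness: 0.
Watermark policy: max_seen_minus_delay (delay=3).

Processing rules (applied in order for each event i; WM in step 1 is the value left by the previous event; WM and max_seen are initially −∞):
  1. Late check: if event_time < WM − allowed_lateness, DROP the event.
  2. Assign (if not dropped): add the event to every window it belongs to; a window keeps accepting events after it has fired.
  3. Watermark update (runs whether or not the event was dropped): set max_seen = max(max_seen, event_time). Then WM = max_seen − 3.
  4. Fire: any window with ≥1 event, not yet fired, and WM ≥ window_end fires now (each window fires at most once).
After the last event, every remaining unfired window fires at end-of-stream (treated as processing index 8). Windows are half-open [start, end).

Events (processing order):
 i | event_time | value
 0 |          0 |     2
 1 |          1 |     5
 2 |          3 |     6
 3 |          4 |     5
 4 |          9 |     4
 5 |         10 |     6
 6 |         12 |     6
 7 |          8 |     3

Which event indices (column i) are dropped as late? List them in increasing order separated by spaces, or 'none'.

7

i=0 t=0 v=2: → [0,3); WM=-3
i=1 t=1 v=5: → [0,4); WM=-2
i=2 t=3 v=6: → [0,6); WM=0
i=3 t=4 v=5: → [0,7); WM=1
i=4 t=9 v=4: → [9,12); WM=6
i=5 t=10 v=6: → [9,13); WM=7
i=6 t=12 v=6: → [9,15); WM=9
i=7 t=8 v=3: DROP (t<9-0); WM=9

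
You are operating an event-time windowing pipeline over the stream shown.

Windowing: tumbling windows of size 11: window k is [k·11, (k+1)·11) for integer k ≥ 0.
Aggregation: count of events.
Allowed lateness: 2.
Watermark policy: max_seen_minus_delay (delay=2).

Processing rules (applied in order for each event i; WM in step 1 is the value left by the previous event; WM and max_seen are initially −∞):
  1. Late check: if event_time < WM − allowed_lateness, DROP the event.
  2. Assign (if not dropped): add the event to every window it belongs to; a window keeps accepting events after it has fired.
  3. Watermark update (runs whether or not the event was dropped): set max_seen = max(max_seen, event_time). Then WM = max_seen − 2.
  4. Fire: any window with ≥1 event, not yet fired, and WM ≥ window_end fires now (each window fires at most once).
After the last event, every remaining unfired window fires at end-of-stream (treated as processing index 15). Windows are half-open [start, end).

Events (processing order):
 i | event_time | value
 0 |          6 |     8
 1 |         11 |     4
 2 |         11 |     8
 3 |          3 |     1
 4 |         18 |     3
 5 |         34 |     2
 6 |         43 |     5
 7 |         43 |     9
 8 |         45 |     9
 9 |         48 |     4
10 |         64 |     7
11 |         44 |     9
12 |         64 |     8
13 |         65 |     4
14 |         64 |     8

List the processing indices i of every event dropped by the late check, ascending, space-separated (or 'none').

3 11

i=0 t=6 v=8: → [0,11); WM=4
i=1 t=11 v=4: → [11,22); WM=9
i=2 t=11 v=8: → [11,22); WM=9
i=3 t=3 v=1: DROP (t<9-2); WM=9
i=4 t=18 v=3: → [11,22); WM=16; [0,11) fires=1
i=5 t=34 v=2: → [33,44); WM=32; [11,22) fires=3
i=6 t=43 v=5: → [33,44); WM=41
i=7 t=43 v=9: → [33,44); WM=41
i=8 t=45 v=9: → [44,55); WM=43
i=9 t=48 v=4: → [44,55); WM=46; [33,44) fires=3
i=10 t=64 v=7: → [55,66); WM=62; [44,55) fires=2
i=11 t=44 v=9: DROP (t<62-2); WM=62
i=12 t=64 v=8: → [55,66); WM=62
i=13 t=65 v=4: → [55,66); WM=63
i=14 t=64 v=8: → [55,66); WM=63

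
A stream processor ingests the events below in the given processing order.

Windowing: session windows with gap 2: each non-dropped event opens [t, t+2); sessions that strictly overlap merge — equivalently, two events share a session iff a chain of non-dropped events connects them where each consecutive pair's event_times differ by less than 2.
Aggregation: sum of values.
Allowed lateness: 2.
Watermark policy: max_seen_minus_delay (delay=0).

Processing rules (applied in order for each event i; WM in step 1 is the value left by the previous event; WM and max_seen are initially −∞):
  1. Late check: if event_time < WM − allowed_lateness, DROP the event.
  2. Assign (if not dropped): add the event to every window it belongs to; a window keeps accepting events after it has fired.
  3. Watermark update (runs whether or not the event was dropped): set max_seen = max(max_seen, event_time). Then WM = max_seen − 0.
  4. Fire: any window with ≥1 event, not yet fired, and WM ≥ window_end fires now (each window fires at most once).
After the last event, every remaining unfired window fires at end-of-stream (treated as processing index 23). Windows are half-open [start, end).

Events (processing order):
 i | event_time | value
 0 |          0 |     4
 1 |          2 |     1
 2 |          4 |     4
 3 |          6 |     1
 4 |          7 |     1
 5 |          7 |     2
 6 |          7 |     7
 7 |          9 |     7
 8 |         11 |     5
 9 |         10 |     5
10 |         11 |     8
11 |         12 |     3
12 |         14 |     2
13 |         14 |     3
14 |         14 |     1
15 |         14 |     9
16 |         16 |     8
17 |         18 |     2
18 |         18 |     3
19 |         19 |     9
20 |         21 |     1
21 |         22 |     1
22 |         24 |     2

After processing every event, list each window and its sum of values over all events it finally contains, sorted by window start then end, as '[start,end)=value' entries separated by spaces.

i=0 t=0 v=4: → [0,2); WM=0
i=1 t=2 v=1: → [2,4); WM=2
i=2 t=4 v=4: → [4,6); WM=4
i=3 t=6 v=1: → [6,8); WM=6
i=4 t=7 v=1: → [6,9); WM=7
i=5 t=7 v=2: → [6,9); WM=7
i=6 t=7 v=7: → [6,9); WM=7
i=7 t=9 v=7: → [9,11); WM=9
i=8 t=11 v=5: → [11,13); WM=11
i=9 t=10 v=5: → [9,13); WM=11
i=10 t=11 v=8: → [9,13); WM=11
i=11 t=12 v=3: → [9,14); WM=12
i=12 t=14 v=2: → [14,16); WM=14
i=13 t=14 v=3: → [14,16); WM=14
i=14 t=14 v=1: → [14,16); WM=14
i=15 t=14 v=9: → [14,16); WM=14
i=16 t=16 v=8: → [16,18); WM=16
i=17 t=18 v=2: → [18,20); WM=18
i=18 t=18 v=3: → [18,20); WM=18
i=19 t=19 v=9: → [18,21); WM=19
i=20 t=21 v=1: → [21,23); WM=21
i=21 t=22 v=1: → [21,24); WM=22
i=22 t=24 v=2: → [24,26); WM=24

[0,2)=4 [2,4)=1 [4,6)=4 [6,9)=11 [9,14)=28 [14,16)=15 [16,18)=8 [18,21)=14 [21,24)=2 [24,26)=2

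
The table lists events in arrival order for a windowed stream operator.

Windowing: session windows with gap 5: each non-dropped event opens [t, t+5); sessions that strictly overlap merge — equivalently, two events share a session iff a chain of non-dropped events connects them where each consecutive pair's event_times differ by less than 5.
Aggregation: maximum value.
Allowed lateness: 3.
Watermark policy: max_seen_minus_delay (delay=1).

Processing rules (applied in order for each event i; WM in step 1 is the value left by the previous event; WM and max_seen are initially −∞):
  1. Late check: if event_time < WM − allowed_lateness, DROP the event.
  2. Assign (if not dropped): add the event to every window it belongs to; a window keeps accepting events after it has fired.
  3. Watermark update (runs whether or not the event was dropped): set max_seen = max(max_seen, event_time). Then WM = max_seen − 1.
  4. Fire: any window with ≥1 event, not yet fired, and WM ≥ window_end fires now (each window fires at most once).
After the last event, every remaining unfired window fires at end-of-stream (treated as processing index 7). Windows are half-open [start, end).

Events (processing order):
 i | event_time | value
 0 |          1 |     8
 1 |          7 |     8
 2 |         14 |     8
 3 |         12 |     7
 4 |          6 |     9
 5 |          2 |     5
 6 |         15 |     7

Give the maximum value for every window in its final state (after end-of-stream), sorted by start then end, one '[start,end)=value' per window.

i=0 t=1 v=8: → [1,6); WM=0
i=1 t=7 v=8: → [7,12); WM=6
i=2 t=14 v=8: → [14,19); WM=13
i=3 t=12 v=7: → [12,19); WM=13
i=4 t=6 v=9: DROP (t<13-3); WM=13
i=5 t=2 v=5: DROP (t<13-3); WM=13
i=6 t=15 v=7: → [12,20); WM=14

[1,6)=8 [7,12)=8 [12,20)=8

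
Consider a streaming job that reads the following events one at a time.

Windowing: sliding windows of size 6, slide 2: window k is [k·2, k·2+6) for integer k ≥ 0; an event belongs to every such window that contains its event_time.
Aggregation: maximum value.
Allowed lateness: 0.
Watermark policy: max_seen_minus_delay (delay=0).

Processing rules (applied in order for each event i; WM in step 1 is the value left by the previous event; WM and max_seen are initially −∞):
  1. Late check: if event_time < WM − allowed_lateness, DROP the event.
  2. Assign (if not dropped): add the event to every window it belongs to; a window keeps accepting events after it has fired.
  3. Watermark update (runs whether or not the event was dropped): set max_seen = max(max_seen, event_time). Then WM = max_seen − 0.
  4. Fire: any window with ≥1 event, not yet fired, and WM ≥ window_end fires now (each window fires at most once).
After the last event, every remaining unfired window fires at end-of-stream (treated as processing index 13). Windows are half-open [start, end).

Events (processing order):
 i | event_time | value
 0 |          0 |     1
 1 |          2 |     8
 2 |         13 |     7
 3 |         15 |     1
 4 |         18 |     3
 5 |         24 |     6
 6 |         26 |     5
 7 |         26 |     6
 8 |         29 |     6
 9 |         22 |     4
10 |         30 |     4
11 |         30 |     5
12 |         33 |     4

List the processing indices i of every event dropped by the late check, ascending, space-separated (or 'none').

9

i=0 t=0 v=1: → [0,6); WM=0
i=1 t=2 v=8: → [2,8),[0,6); WM=2
i=2 t=13 v=7: → [12,18),[10,16),[8,14); WM=13; [0,6) fires=8 [2,8) fires=8
i=3 t=15 v=1: → [14,20),[12,18),[10,16); WM=15; [8,14) fires=7
i=4 t=18 v=3: → [18,24),[16,22),[14,20); WM=18; [10,16) fires=7 [12,18) fires=7
i=5 t=24 v=6: → [24,30),[22,28),[20,26); WM=24; [14,20) fires=3 [16,22) fires=3 [18,24) fires=3
i=6 t=26 v=5: → [26,32),[24,30),[22,28); WM=26; [20,26) fires=6
i=7 t=26 v=6: → [26,32),[24,30),[22,28); WM=26
i=8 t=29 v=6: → [28,34),[26,32),[24,30); WM=29; [22,28) fires=6
i=9 t=22 v=4: DROP (t<29-0); WM=29
i=10 t=30 v=4: → [30,36),[28,34),[26,32); WM=30; [24,30) fires=6
i=11 t=30 v=5: → [30,36),[28,34),[26,32); WM=30
i=12 t=33 v=4: → [32,38),[30,36),[28,34); WM=33; [26,32) fires=6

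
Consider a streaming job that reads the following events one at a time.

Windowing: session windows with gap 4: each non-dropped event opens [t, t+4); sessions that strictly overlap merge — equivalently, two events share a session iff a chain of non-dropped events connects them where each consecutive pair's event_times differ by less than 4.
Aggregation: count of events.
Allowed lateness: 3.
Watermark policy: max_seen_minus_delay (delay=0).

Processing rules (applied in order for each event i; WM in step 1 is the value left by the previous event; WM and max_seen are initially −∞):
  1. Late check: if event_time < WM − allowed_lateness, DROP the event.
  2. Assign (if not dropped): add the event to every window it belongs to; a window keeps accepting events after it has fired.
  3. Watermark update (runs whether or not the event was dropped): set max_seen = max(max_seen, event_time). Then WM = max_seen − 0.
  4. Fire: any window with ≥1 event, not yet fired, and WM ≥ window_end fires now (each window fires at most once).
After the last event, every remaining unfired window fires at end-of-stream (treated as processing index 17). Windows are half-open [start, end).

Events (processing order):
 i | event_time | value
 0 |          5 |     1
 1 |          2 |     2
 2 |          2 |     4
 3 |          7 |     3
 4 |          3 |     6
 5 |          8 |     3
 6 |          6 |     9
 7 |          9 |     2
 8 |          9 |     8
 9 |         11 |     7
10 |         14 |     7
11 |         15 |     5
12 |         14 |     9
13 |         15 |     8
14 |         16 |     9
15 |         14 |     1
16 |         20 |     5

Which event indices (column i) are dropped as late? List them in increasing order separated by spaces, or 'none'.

4

i=0 t=5 v=1: → [5,9); WM=5
i=1 t=2 v=2: → [2,9); WM=5
i=2 t=2 v=4: → [2,9); WM=5
i=3 t=7 v=3: → [2,11); WM=7
i=4 t=3 v=6: DROP (t<7-3); WM=7
i=5 t=8 v=3: → [2,12); WM=8
i=6 t=6 v=9: → [2,12); WM=8
i=7 t=9 v=2: → [2,13); WM=9
i=8 t=9 v=8: → [2,13); WM=9
i=9 t=11 v=7: → [2,15); WM=11
i=10 t=14 v=7: → [2,18); WM=14
i=11 t=15 v=5: → [2,19); WM=15
i=12 t=14 v=9: → [2,19); WM=15
i=13 t=15 v=8: → [2,19); WM=15
i=14 t=16 v=9: → [2,20); WM=16
i=15 t=14 v=1: → [2,20); WM=16
i=16 t=20 v=5: → [20,24); WM=20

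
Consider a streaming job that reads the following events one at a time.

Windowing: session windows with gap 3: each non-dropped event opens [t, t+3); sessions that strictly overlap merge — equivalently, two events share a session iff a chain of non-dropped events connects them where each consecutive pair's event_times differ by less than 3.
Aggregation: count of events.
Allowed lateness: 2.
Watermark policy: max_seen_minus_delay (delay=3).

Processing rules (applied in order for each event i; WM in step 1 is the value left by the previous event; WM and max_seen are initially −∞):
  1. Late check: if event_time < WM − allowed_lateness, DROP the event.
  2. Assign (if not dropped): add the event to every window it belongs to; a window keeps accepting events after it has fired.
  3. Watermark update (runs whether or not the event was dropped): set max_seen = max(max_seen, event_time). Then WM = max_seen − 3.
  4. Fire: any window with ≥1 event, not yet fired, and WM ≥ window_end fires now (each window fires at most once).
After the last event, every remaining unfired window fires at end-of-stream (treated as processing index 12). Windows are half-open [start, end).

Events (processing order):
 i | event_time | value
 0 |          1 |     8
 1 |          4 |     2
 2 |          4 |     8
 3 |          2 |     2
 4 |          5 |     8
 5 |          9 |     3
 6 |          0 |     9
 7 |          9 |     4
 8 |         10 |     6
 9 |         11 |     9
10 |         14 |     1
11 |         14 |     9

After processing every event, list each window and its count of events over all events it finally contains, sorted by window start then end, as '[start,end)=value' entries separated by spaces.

[1,8)=5 [9,14)=4 [14,17)=2

i=0 t=1 v=8: → [1,4); WM=-2
i=1 t=4 v=2: → [4,7); WM=1
i=2 t=4 v=8: → [4,7); WM=1
i=3 t=2 v=2: → [1,7); WM=1
i=4 t=5 v=8: → [1,8); WM=2
i=5 t=9 v=3: → [9,12); WM=6
i=6 t=0 v=9: DROP (t<6-2); WM=6
i=7 t=9 v=4: → [9,12); WM=6
i=8 t=10 v=6: → [9,13); WM=7
i=9 t=11 v=9: → [9,14); WM=8
i=10 t=14 v=1: → [14,17); WM=11
i=11 t=14 v=9: → [14,17); WM=11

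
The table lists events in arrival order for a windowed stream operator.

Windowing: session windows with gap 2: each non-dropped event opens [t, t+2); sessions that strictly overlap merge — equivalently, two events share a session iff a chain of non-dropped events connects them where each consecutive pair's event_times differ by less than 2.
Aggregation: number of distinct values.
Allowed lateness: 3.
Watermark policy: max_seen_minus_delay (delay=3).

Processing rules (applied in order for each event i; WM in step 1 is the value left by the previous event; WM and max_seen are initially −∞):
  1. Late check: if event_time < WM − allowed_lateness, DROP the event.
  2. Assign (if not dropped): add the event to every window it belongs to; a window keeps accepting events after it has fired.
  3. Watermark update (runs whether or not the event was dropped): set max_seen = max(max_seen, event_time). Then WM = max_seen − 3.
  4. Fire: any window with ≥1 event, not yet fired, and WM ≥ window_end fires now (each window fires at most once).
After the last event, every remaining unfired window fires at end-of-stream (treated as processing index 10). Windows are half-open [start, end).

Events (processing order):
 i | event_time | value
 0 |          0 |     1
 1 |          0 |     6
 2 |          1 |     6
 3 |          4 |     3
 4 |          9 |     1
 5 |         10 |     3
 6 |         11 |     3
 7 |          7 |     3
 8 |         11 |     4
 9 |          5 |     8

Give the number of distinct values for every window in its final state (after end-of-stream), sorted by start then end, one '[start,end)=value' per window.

i=0 t=0 v=1: → [0,2); WM=-3
i=1 t=0 v=6: → [0,2); WM=-3
i=2 t=1 v=6: → [0,3); WM=-2
i=3 t=4 v=3: → [4,6); WM=1
i=4 t=9 v=1: → [9,11); WM=6
i=5 t=10 v=3: → [9,12); WM=7
i=6 t=11 v=3: → [9,13); WM=8
i=7 t=7 v=3: → [7,9); WM=8
i=8 t=11 v=4: → [9,13); WM=8
i=9 t=5 v=8: → [4,7); WM=8

[0,3)=2 [4,7)=2 [7,9)=1 [9,13)=3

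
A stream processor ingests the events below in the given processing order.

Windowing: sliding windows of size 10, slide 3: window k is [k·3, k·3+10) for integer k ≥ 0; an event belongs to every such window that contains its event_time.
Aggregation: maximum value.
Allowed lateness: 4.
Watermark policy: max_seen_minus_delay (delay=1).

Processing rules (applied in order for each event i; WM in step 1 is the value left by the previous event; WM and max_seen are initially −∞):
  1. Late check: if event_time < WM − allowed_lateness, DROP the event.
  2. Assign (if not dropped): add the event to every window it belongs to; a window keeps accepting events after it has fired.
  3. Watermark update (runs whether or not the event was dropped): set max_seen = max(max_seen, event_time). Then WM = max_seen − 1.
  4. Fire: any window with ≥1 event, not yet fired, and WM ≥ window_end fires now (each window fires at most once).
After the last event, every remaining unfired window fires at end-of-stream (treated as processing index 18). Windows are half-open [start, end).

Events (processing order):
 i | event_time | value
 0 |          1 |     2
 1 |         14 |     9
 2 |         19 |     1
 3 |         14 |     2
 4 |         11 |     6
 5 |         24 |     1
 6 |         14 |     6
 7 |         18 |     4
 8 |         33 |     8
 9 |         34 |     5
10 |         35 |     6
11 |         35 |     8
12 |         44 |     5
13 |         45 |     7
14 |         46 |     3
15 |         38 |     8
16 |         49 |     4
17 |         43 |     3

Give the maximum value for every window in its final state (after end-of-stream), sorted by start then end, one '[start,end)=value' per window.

i=0 t=1 v=2: → [0,10); WM=0
i=1 t=14 v=9: → [12,22),[9,19),[6,16); WM=13; [0,10) fires=2
i=2 t=19 v=1: → [18,28),[15,25),[12,22); WM=18; [6,16) fires=9
i=3 t=14 v=2: → [12,22),[9,19),[6,16); WM=18
i=4 t=11 v=6: DROP (t<18-4); WM=18
i=5 t=24 v=1: → [24,34),[21,31),[18,28),[15,25); WM=23; [9,19) fires=9 [12,22) fires=9
i=6 t=14 v=6: DROP (t<23-4); WM=23
i=7 t=18 v=4: DROP (t<23-4); WM=23
i=8 t=33 v=8: → [33,43),[30,40),[27,37),[24,34); WM=32; [15,25) fires=1 [18,28) fires=1 [21,31) fires=1
i=9 t=34 v=5: → [33,43),[30,40),[27,37); WM=33
i=10 t=35 v=6: → [33,43),[30,40),[27,37); WM=34; [24,34) fires=8
i=11 t=35 v=8: → [33,43),[30,40),[27,37); WM=34
i=12 t=44 v=5: → [42,52),[39,49),[36,46); WM=43; [27,37) fires=8 [30,40) fires=8 [33,43) fires=8
i=13 t=45 v=7: → [45,55),[42,52),[39,49),[36,46); WM=44
i=14 t=46 v=3: → [45,55),[42,52),[39,49); WM=45
i=15 t=38 v=8: DROP (t<45-4); WM=45
i=16 t=49 v=4: → [48,58),[45,55),[42,52); WM=48; [36,46) fires=7
i=17 t=43 v=3: DROP (t<48-4); WM=48

[0,10)=2 [6,16)=9 [9,19)=9 [12,22)=9 [15,25)=1 [18,28)=1 [21,31)=1 [24,34)=8 [27,37)=8 [30,40)=8 [33,43)=8 [36,46)=7 [39,49)=7 [42,52)=7 [45,55)=7 [48,58)=4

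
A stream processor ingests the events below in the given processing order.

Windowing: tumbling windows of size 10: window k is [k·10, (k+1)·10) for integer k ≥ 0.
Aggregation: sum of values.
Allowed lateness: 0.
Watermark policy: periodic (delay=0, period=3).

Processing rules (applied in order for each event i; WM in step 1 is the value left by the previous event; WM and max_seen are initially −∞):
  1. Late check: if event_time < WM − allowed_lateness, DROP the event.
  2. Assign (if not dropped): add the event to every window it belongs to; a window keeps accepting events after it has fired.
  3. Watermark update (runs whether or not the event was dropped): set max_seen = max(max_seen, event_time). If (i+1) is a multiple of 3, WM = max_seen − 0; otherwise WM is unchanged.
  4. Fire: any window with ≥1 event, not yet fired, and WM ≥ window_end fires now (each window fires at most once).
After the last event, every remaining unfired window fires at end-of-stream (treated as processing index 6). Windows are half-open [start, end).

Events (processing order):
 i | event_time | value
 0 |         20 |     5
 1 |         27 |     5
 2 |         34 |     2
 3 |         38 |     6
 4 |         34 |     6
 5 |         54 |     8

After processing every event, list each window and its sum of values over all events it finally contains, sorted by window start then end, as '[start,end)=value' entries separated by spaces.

i=0 t=20 v=5: → [20,30); WM=−∞
i=1 t=27 v=5: → [20,30); WM=−∞
i=2 t=34 v=2: → [30,40); WM=34; [20,30) fires=10
i=3 t=38 v=6: → [30,40); WM=34
i=4 t=34 v=6: → [30,40); WM=34
i=5 t=54 v=8: → [50,60); WM=54; [30,40) fires=14

[20,30)=10 [30,40)=14 [50,60)=8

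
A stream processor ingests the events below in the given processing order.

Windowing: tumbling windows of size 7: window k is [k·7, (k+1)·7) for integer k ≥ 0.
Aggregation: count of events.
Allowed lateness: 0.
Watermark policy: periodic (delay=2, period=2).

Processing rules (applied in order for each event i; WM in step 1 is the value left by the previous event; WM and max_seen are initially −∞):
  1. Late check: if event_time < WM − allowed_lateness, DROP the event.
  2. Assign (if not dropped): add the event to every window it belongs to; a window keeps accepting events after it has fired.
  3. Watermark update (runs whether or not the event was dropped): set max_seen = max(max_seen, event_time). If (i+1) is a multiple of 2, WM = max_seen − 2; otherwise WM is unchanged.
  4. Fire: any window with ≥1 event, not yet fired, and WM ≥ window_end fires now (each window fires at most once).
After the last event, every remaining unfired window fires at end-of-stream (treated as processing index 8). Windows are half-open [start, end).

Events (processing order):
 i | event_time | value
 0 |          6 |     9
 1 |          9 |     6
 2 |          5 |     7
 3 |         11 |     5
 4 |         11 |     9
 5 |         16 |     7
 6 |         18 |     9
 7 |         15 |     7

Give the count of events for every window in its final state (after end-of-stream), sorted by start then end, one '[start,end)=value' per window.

i=0 t=6 v=9: → [0,7); WM=−∞
i=1 t=9 v=6: → [7,14); WM=7; [0,7) fires=1
i=2 t=5 v=7: DROP (t<7-0); WM=7
i=3 t=11 v=5: → [7,14); WM=9
i=4 t=11 v=9: → [7,14); WM=9
i=5 t=16 v=7: → [14,21); WM=14; [7,14) fires=3
i=6 t=18 v=9: → [14,21); WM=14
i=7 t=15 v=7: → [14,21); WM=16

[0,7)=1 [7,14)=3 [14,21)=3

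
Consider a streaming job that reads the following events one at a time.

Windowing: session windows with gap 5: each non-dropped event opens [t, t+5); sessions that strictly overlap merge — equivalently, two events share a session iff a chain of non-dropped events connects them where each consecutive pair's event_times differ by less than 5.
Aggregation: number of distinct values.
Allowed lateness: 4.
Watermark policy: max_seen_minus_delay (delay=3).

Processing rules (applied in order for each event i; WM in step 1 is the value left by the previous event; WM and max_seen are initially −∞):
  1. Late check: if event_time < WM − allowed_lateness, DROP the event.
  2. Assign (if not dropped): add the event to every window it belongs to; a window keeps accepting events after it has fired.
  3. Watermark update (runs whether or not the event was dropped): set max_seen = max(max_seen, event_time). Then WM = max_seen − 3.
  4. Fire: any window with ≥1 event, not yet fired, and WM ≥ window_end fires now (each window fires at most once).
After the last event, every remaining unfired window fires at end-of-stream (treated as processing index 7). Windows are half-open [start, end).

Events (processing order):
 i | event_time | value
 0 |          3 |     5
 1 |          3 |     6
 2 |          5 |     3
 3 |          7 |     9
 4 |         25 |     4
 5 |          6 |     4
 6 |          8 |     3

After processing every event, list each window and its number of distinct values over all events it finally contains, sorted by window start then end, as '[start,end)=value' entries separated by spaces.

i=0 t=3 v=5: → [3,8); WM=0
i=1 t=3 v=6: → [3,8); WM=0
i=2 t=5 v=3: → [3,10); WM=2
i=3 t=7 v=9: → [3,12); WM=4
i=4 t=25 v=4: → [25,30); WM=22
i=5 t=6 v=4: DROP (t<22-4); WM=22
i=6 t=8 v=3: DROP (t<22-4); WM=22

[3,12)=4 [25,30)=1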